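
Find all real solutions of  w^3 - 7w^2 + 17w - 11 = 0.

w = 1

Possible rational roots are divisors of -11. Testing w = 1 gives 0, so (w - 1) is a factor.
Divide: w^3 - 7w^2 + 17w - 11 = (w - 1)(w^2 - 6w + 11).
The quadratic w^2 - 6w + 11 has discriminant -8 < 0, so no further real roots.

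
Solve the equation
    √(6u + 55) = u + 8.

Square both sides: 6u + 55 = (u + 8)².
Expand and rearrange: u² + 10u + 9 = 0.
Solving gives u = -1 or u = -9.
Check each candidate in the original equation:
  u = -1: √(49) = 7, while u + 8 = 7 — valid.
  u = -9: √(1) = 1, while u + 8 = -1 — extraneous.

u = -1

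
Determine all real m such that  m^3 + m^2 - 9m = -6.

m = -3.7913 or m = 0.7913 or m = 2

Rearrange: m^3 + m^2 - 9m + 6 = 0.
Possible rational roots are divisors of 6. Testing m = 2 gives 0, so (m - 2) is a factor.
Divide: m^3 + m^2 - 9m + 6 = (m - 2)(m^2 + 3m - 3).
Apply the quadratic formula to m^2 + 3m - 3 = 0: m = (-3 +/- sqrt(21))/2, i.e. m ~= 0.7913 or m ~= -3.7913.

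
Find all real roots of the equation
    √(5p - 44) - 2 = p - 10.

p = 9 or p = 12

Isolate the radical: √(5p - 44) = p - 8.
Square both sides: 5p - 44 = (p - 8)².
Expand and rearrange: p² - 21p + 108 = 0.
Solving gives p = 12 or p = 9.
Check each candidate in the original equation:
  p = 12: √(16) = 4, while p - 8 = 4 — valid.
  p = 9: √(1) = 1, while p - 8 = 1 — valid.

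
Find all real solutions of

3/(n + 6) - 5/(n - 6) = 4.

n = -5.1554 or n = 4.6554

Multiply both sides by (n + 6)(n - 6):
3(n - 6) - 5(n + 6) = 4(n + 6)(n - 6).
Expand and collect terms: 4n^2 + 2n - 96 = 0.
By the quadratic formula, n = (-2 +/- sqrt(1540)) / 8, so n ~= 4.6554 or n ~= -5.1554.
Neither value makes a denominator zero (n != -6, n != 6), so both are valid.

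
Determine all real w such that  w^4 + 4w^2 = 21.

Let u = w^2. The equation becomes u^2 + 4u - 21 = 0.
Factor: (u - 3)(u + 7) = 0, so u = 3 or u = -7.
w^2 = 3 gives w = +/-sqrt(3) ~= +/-1.7321.
w^2 = -7 < 0 has no real solution.

w = -1.7321 or w = 1.7321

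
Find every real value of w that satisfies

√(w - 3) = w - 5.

Square both sides: w - 3 = (w - 5)².
Expand and rearrange: w² - 11w + 28 = 0.
Solving gives w = 7 or w = 4.
Check each candidate in the original equation:
  w = 7: √(4) = 2, while w - 5 = 2 — valid.
  w = 4: √(1) = 1, while w - 5 = -1 — extraneous.

w = 7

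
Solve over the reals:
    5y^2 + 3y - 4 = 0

y = -1.2434 or y = 0.6434

Discriminant: (3)^2 - 4*5*(-4) = 89.
Quadratic formula: y = (-3 +/- sqrt(89)) / 10.
So y = -3/10 + sqrt(89)/10 ~= 0.6434 or y = -sqrt(89)/10 - 3/10 ~= -1.2434.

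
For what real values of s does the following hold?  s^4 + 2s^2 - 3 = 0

s = -1 or s = 1

Let u = s^2. The equation becomes u^2 + 2u - 3 = 0.
Factor: (u + 3)(u - 1) = 0, so u = -3 or u = 1.
s^2 = -3 < 0 has no real solution.
s^2 = 1 gives s = +/-1.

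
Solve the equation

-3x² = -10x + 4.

Rearrange to standard form: -3x² + 10x - 4 = 0.
Discriminant: (10)² − 4·(-3)·(-4) = 52.
Quadratic formula: x = (-10 ± √52) / (-6).
So x = 5/3 - √(13)/3 ≈ 0.4648 or x = √(13)/3 + 5/3 ≈ 2.8685.

x = 0.4648 or x = 2.8685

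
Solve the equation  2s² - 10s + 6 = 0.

Discriminant: (-10)² − 4·2·6 = 52.
Quadratic formula: s = (10 ± √52) / 4.
So s = √(13)/2 + 5/2 ≈ 4.3028 or s = 5/2 - √(13)/2 ≈ 0.6972.

s = 0.6972 or s = 4.3028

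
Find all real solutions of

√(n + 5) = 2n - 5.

n = 4

Square both sides: n + 5 = (2n - 5)².
Expand and rearrange: 4n² - 21n + 20 = 0.
Solving gives n = 4 or n = 1.25.
Check each candidate in the original equation:
  n = 4: √(9) = 3, while 2n - 5 = 3 — valid.
  n = 1.25: √(6.25) = 2.5, while 2n - 5 = -2.5 — extraneous.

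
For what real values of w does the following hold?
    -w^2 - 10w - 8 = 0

w = -9.1231 or w = -0.8769

Discriminant: (-10)^2 - 4*(-1)*(-8) = 68.
Quadratic formula: w = (10 +/- sqrt(68)) / (-2).
So w = -5 - sqrt(17) ~= -9.1231 or w = -5 + sqrt(17) ~= -0.8769.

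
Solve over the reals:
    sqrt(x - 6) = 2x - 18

Square both sides: x - 6 = (2x - 18)^2.
Expand and rearrange: 4x^2 - 73x + 330 = 0.
Solving gives x = 10 or x = 8.25.
Check each candidate in the original equation:
  x = 10: sqrt(4) = 2, while 2x - 18 = 2 — valid.
  x = 8.25: sqrt(2.25) = 1.5, while 2x - 18 = -1.5 — extraneous.

x = 10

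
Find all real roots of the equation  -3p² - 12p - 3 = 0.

p = -3.7321 or p = -0.2679

Discriminant: (-12)² − 4·(-3)·(-3) = 108.
Quadratic formula: p = (12 ± √108) / (-6).
So p = -2 - √(3) ≈ -3.7321 or p = -2 + √(3) ≈ -0.2679.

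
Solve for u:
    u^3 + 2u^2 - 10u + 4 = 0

Possible rational roots are divisors of 4. Testing u = 2 gives 0, so (u - 2) is a factor.
Divide: u^3 + 2u^2 - 10u + 4 = (u - 2)(u^2 + 4u - 2).
Apply the quadratic formula to u^2 + 4u - 2 = 0: u = (-4 +/- sqrt(24))/2, i.e. u ~= 0.4495 or u ~= -4.4495.

u = -4.4495 or u = 0.4495 or u = 2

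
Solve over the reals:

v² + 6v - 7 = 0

v = -7 or v = 1

Factor: (v - 1)(v + 7) = 0.
So v = 1 or v = -7.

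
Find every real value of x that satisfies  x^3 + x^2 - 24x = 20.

x = -5 or x = -0.8284 or x = 4.8284

Rearrange: x^3 + x^2 - 24x - 20 = 0.
Possible rational roots are divisors of -20. Testing x = -5 gives 0, so (x + 5) is a factor.
Divide: x^3 + x^2 - 24x - 20 = (x + 5)(x^2 - 4x - 4).
Apply the quadratic formula to x^2 - 4x - 4 = 0: x = (4 +/- sqrt(32))/2, i.e. x ~= 4.8284 or x ~= -0.8284.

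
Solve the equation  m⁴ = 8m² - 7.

m = -2.6458 or m = -1 or m = 1 or m = 2.6458

Let u = m². The equation becomes u² - 8u + 7 = 0.
Factor: (u - 7)(u - 1) = 0, so u = 7 or u = 1.
m² = 7 gives m = ±√(7) ≈ ±2.6458.
m² = 1 gives m = ±1.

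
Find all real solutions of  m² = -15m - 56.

Bring every term to one side: m² + 15m + 56 = 0.
Factor: (m + 8)(m + 7) = 0.
So m = -8 or m = -7.

m = -8 or m = -7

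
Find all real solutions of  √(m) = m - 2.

Square both sides: m = (m - 2)².
Expand and rearrange: m² - 5m + 4 = 0.
Solving gives m = 4 or m = 1.
Check each candidate in the original equation:
  m = 4: √(4) = 2, while m - 2 = 2 — valid.
  m = 1: √(1) = 1, while m - 2 = -1 — extraneous.

m = 4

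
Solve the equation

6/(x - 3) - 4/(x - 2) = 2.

Multiply both sides by (x - 3)(x - 2):
6(x - 2) - 4(x - 3) = 2(x - 3)(x - 2).
Expand and collect terms: 2x^2 - 12x + 12 = 0.
By the quadratic formula, x = (12 +/- sqrt(48)) / 4, so x ~= 4.7321 or x ~= 1.2679.
Neither value makes a denominator zero (x != 3, x != 2), so both are valid.

x = 1.2679 or x = 4.7321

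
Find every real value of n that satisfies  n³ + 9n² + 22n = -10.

n = -5 or n = -3.4142 or n = -0.5858

Rearrange: n³ + 9n² + 22n + 10 = 0.
Possible rational roots are divisors of 10. Testing n = -5 gives 0, so (n + 5) is a factor.
Divide: n³ + 9n² + 22n + 10 = (n + 5)(n² + 4n + 2).
Apply the quadratic formula to n² + 4n + 2 = 0: n = (-4 ± √8)/2, i.e. n ≈ -0.5858 or n ≈ -3.4142.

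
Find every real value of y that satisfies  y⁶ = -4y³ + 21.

Let u = y³. The equation becomes u² + 4u - 21 = 0.
Factor: (u - 3)(u + 7) = 0, so u = 3 or u = -7.
y³ = 3 gives y = ∛(3) ≈ 1.4422.
y³ = -7 gives y = -∛(7) ≈ -1.9129.

y = -1.9129 or y = 1.4422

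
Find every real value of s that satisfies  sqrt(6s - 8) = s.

Square both sides: 6s - 8 = (s)^2.
Expand and rearrange: s^2 - 6s + 8 = 0.
Solving gives s = 4 or s = 2.
Check each candidate in the original equation:
  s = 4: sqrt(16) = 4, while s = 4 — valid.
  s = 2: sqrt(4) = 2, while s = 2 — valid.

s = 2 or s = 4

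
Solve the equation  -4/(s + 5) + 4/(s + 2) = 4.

s = -5.7913 or s = -1.2087

Multiply both sides by (s + 5)(s + 2):
-4(s + 2) + 4(s + 5) = 4(s + 5)(s + 2).
Expand and collect terms: 4s^2 + 28s + 28 = 0.
By the quadratic formula, s = (-28 +/- sqrt(336)) / 8, so s ~= -1.2087 or s ~= -5.7913.
Neither value makes a denominator zero (s != -5, s != -2), so both are valid.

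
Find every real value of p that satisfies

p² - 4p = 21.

p = -3 or p = 7

Bring every term to one side: p² - 4p - 21 = 0.
Factor: (p - 7)(p + 3) = 0.
So p = 7 or p = -3.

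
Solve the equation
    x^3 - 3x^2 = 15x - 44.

Rearrange: x^3 - 3x^2 - 15x + 44 = 0.
Possible rational roots are divisors of 44. Testing x = 4 gives 0, so (x - 4) is a factor.
Divide: x^3 - 3x^2 - 15x + 44 = (x - 4)(x^2 + x - 11).
Apply the quadratic formula to x^2 + x - 11 = 0: x = (-1 +/- sqrt(45))/2, i.e. x ~= 2.8541 or x ~= -3.8541.

x = -3.8541 or x = 2.8541 or x = 4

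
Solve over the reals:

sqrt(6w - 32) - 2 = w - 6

w = 6 or w = 8

Isolate the radical: sqrt(6w - 32) = w - 4.
Square both sides: 6w - 32 = (w - 4)^2.
Expand and rearrange: w^2 - 14w + 48 = 0.
Solving gives w = 8 or w = 6.
Check each candidate in the original equation:
  w = 8: sqrt(16) = 4, while w - 4 = 4 — valid.
  w = 6: sqrt(4) = 2, while w - 4 = 2 — valid.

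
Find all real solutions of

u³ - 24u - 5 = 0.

Possible rational roots are divisors of -5. Testing u = 5 gives 0, so (u - 5) is a factor.
Divide: u³ - 24u - 5 = (u - 5)(u² + 5u + 1).
Apply the quadratic formula to u² + 5u + 1 = 0: u = (-5 ± √21)/2, i.e. u ≈ -0.2087 or u ≈ -4.7913.

u = -4.7913 or u = -0.2087 or u = 5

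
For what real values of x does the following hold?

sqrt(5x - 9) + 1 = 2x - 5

Isolate the radical: sqrt(5x - 9) = 2x - 6.
Square both sides: 5x - 9 = (2x - 6)^2.
Expand and rearrange: 4x^2 - 29x + 45 = 0.
Solving gives x = 5 or x = 2.25.
Check each candidate in the original equation:
  x = 5: sqrt(16) = 4, while 2x - 6 = 4 — valid.
  x = 2.25: sqrt(2.25) = 1.5, while 2x - 6 = -1.5 — extraneous.

x = 5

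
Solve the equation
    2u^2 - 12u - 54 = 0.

Factor: 2(u + 3)(u - 9) = 0.
So u = -3 or u = 9.

u = -3 or u = 9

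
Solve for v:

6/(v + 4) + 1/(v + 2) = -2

v = -7.3117 or v = -2.1883

Multiply both sides by (v + 4)(v + 2):
6(v + 2) + (v + 4) = -2(v + 4)(v + 2).
Expand and collect terms: -2v² - 19v - 32 = 0.
By the quadratic formula, v = (19 ± √105) / -4, so v ≈ -7.3117 or v ≈ -2.1883.
Neither value makes a denominator zero (v ≠ -4, v ≠ -2), so both are valid.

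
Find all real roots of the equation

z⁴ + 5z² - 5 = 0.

z = -0.9242 or z = 0.9242

Let u = z². The equation becomes u² + 5u - 5 = 0.
By the quadratic formula, u = -5/2 + 3·√(5)/2 or u = -3·√(5)/2 - 5/2.
z² = -5/2 + 3·√(5)/2 gives z = ±√(-5/2 + 3·√(5)/2) ≈ ±0.9242.
z² = -3·√(5)/2 - 5/2 < 0 has no real solution.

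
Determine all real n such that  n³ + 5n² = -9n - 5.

n = -1

Rearrange: n³ + 5n² + 9n + 5 = 0.
Possible rational roots are divisors of 5. Testing n = -1 gives 0, so (n + 1) is a factor.
Divide: n³ + 5n² + 9n + 5 = (n + 1)(n² + 4n + 5).
The quadratic n² + 4n + 5 has discriminant -4 < 0, so no further real roots.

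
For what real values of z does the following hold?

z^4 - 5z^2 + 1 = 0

z = -2.1889 or z = -0.4569 or z = 0.4569 or z = 2.1889

Let u = z^2. The equation becomes u^2 - 5u + 1 = 0.
By the quadratic formula, u = sqrt(21)/2 + 5/2 or u = 5/2 - sqrt(21)/2.
z^2 = sqrt(21)/2 + 5/2 gives z = +/-sqrt(sqrt(21)/2 + 5/2) ~= +/-2.1889.
z^2 = 5/2 - sqrt(21)/2 gives z = +/-sqrt(5/2 - sqrt(21)/2) ~= +/-0.4569.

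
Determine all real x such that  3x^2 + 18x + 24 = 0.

Factor: 3(x + 2)(x + 4) = 0.
So x = -2 or x = -4.

x = -4 or x = -2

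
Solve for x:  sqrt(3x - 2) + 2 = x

Isolate the radical: sqrt(3x - 2) = x - 2.
Square both sides: 3x - 2 = (x - 2)^2.
Expand and rearrange: x^2 - 7x + 6 = 0.
Solving gives x = 6 or x = 1.
Check each candidate in the original equation:
  x = 6: sqrt(16) = 4, while x - 2 = 4 — valid.
  x = 1: sqrt(1) = 1, while x - 2 = -1 — extraneous.

x = 6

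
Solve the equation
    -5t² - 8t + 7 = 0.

t = -2.2283 or t = 0.6283

Discriminant: (-8)² − 4·(-5)·7 = 204.
Quadratic formula: t = (8 ± √204) / (-10).
So t = -√(51)/5 - 4/5 ≈ -2.2283 or t = -4/5 + √(51)/5 ≈ 0.6283.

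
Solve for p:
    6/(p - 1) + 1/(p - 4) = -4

Multiply both sides by (p - 1)(p - 4):
6(p - 4) + (p - 1) = -4(p - 1)(p - 4).
Expand and collect terms: -4p^2 + 13p + 9 = 0.
By the quadratic formula, p = (-13 +/- sqrt(313)) / -8, so p ~= -0.5865 or p ~= 3.8365.
Neither value makes a denominator zero (p != 1, p != 4), so both are valid.

p = -0.5865 or p = 3.8365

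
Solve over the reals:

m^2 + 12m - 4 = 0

Discriminant: (12)^2 - 4*1*(-4) = 160.
Quadratic formula: m = (-12 +/- sqrt(160)) / 2.
So m = -6 + 2*sqrt(10) ~= 0.3246 or m = -2*sqrt(10) - 6 ~= -12.3246.

m = -12.3246 or m = 0.3246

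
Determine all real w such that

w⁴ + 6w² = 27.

Let u = w². The equation becomes u² + 6u - 27 = 0.
Factor: (u + 9)(u - 3) = 0, so u = -9 or u = 3.
w² = -9 < 0 has no real solution.
w² = 3 gives w = ±√(3) ≈ ±1.7321.

w = -1.7321 or w = 1.7321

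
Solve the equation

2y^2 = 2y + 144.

Bring every term to one side: 2y^2 - 2y - 144 = 0.
Factor: 2(y + 8)(y - 9) = 0.
So y = -8 or y = 9.

y = -8 or y = 9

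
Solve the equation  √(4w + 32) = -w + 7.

w = 1

Square both sides: 4w + 32 = (-w + 7)².
Expand and rearrange: w² - 18w + 17 = 0.
Solving gives w = 17 or w = 1.
Check each candidate in the original equation:
  w = 17: √(100) = 10, while -w + 7 = -10 — extraneous.
  w = 1: √(36) = 6, while -w + 7 = 6 — valid.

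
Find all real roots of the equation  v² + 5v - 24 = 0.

Factor: (v - 3)(v + 8) = 0.
So v = 3 or v = -8.

v = -8 or v = 3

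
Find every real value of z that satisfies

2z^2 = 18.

z = -3 or z = 3

Bring every term to one side: 2z^2 - 18 = 0.
Factor: 2(z - 3)(z + 3) = 0.
So z = 3 or z = -3.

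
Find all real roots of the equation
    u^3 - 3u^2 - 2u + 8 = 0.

Possible rational roots are divisors of 8. Testing u = 2 gives 0, so (u - 2) is a factor.
Divide: u^3 - 3u^2 - 2u + 8 = (u - 2)(u^2 - u - 4).
Apply the quadratic formula to u^2 - u - 4 = 0: u = (1 +/- sqrt(17))/2, i.e. u ~= 2.5616 or u ~= -1.5616.

u = -1.5616 or u = 2 or u = 2.5616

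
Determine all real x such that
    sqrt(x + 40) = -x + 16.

x = 9

Square both sides: x + 40 = (-x + 16)^2.
Expand and rearrange: x^2 - 33x + 216 = 0.
Solving gives x = 24 or x = 9.
Check each candidate in the original equation:
  x = 24: sqrt(64) = 8, while -x + 16 = -8 — extraneous.
  x = 9: sqrt(49) = 7, while -x + 16 = 7 — valid.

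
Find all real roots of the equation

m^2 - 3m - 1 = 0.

m = -0.3028 or m = 3.3028

Discriminant: (-3)^2 - 4*1*(-1) = 13.
Quadratic formula: m = (3 +/- sqrt(13)) / 2.
So m = 3/2 + sqrt(13)/2 ~= 3.3028 or m = 3/2 - sqrt(13)/2 ~= -0.3028.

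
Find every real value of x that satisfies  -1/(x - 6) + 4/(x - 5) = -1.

x = 1.7639 or x = 6.2361

Multiply both sides by (x - 6)(x - 5):
-(x - 5) + 4(x - 6) = -(x - 6)(x - 5).
Expand and collect terms: -x^2 + 8x - 11 = 0.
By the quadratic formula, x = (-8 +/- sqrt(20)) / -2, so x ~= 1.7639 or x ~= 6.2361.
Neither value makes a denominator zero (x != 6, x != 5), so both are valid.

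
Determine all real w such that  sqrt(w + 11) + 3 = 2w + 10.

w = -2

Isolate the radical: sqrt(w + 11) = 2w + 7.
Square both sides: w + 11 = (2w + 7)^2.
Expand and rearrange: 4w^2 + 27w + 38 = 0.
Solving gives w = -2 or w = -4.75.
Check each candidate in the original equation:
  w = -2: sqrt(9) = 3, while 2w + 7 = 3 — valid.
  w = -4.75: sqrt(6.25) = 2.5, while 2w + 7 = -2.5 — extraneous.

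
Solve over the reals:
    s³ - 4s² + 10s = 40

Rearrange: s³ - 4s² + 10s - 40 = 0.
Possible rational roots are divisors of -40. Testing s = 4 gives 0, so (s - 4) is a factor.
Divide: s³ - 4s² + 10s - 40 = (s - 4)(s² + 10).
The quadratic s² + 10 has discriminant -40 < 0, so no further real roots.

s = 4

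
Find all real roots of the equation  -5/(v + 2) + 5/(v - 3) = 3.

Multiply both sides by (v + 2)(v - 3):
-5(v - 3) + 5(v + 2) = 3(v + 2)(v - 3).
Expand and collect terms: 3v² - 3v - 43 = 0.
By the quadratic formula, v = (3 ± √525) / 6, so v ≈ 4.3188 or v ≈ -3.3188.
Neither value makes a denominator zero (v ≠ -2, v ≠ 3), so both are valid.

v = -3.3188 or v = 4.3188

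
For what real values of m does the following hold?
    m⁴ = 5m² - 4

m = -2 or m = -1 or m = 1 or m = 2

Let u = m². The equation becomes u² - 5u + 4 = 0.
Factor: (u - 4)(u - 1) = 0, so u = 4 or u = 1.
m² = 4 gives m = ±2.
m² = 1 gives m = ±1.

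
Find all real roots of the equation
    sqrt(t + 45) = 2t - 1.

t = 4

Square both sides: t + 45 = (2t - 1)^2.
Expand and rearrange: 4t^2 - 5t - 44 = 0.
Solving gives t = 4 or t = -2.75.
Check each candidate in the original equation:
  t = 4: sqrt(49) = 7, while 2t - 1 = 7 — valid.
  t = -2.75: sqrt(42.25) = 6.5, while 2t - 1 = -6.5 — extraneous.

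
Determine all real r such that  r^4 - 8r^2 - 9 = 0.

Let u = r^2. The equation becomes u^2 - 8u - 9 = 0.
Factor: (u + 1)(u - 9) = 0, so u = -1 or u = 9.
r^2 = -1 < 0 has no real solution.
r^2 = 9 gives r = +/-3.

r = -3 or r = 3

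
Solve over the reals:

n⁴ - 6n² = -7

n = -2.101 or n = -1.2593 or n = 1.2593 or n = 2.101

Let u = n². The equation becomes u² - 6u + 7 = 0.
By the quadratic formula, u = √(2) + 3 or u = 3 - √(2).
n² = √(2) + 3 gives n = ±√(√(2) + 3) ≈ ±2.101.
n² = 3 - √(2) gives n = ±√(3 - √(2)) ≈ ±1.2593.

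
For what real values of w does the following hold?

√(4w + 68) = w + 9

w = -1

Square both sides: 4w + 68 = (w + 9)².
Expand and rearrange: w² + 14w + 13 = 0.
Solving gives w = -1 or w = -13.
Check each candidate in the original equation:
  w = -1: √(64) = 8, while w + 9 = 8 — valid.
  w = -13: √(16) = 4, while w + 9 = -4 — extraneous.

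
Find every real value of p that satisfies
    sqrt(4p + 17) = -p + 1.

Square both sides: 4p + 17 = (-p + 1)^2.
Expand and rearrange: p^2 - 6p - 16 = 0.
Solving gives p = 8 or p = -2.
Check each candidate in the original equation:
  p = 8: sqrt(49) = 7, while -p + 1 = -7 — extraneous.
  p = -2: sqrt(9) = 3, while -p + 1 = 3 — valid.

p = -2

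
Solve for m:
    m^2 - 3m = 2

m = -0.5616 or m = 3.5616

Rearrange to standard form: m^2 - 3m - 2 = 0.
Discriminant: (-3)^2 - 4*1*(-2) = 17.
Quadratic formula: m = (3 +/- sqrt(17)) / 2.
So m = 3/2 + sqrt(17)/2 ~= 3.5616 or m = 3/2 - sqrt(17)/2 ~= -0.5616.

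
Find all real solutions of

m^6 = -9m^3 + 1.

m = -2.0885 or m = 0.4788

Let u = m^3. The equation becomes u^2 + 9u - 1 = 0.
By the quadratic formula, u = -9/2 + sqrt(85)/2 or u = -sqrt(85)/2 - 9/2.
m^3 = -9/2 + sqrt(85)/2 gives m = (-9/2 + sqrt(85)/2)^(1/3) ~= 0.4788.
m^3 = -sqrt(85)/2 - 9/2 gives m = -(9/2 + sqrt(85)/2)^(1/3) ~= -2.0885.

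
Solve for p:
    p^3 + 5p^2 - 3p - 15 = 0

Possible rational roots are divisors of -15. Testing p = -5 gives 0, so (p + 5) is a factor.
Divide: p^3 + 5p^2 - 3p - 15 = (p + 5)(p^2 - 3).
Apply the quadratic formula to p^2 - 3 = 0: p = (0 +/- sqrt(12))/2, i.e. p ~= 1.7321 or p ~= -1.7321.

p = -5 or p = -1.7321 or p = 1.7321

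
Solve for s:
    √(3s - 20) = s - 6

Square both sides: 3s - 20 = (s - 6)².
Expand and rearrange: s² - 15s + 56 = 0.
Solving gives s = 8 or s = 7.
Check each candidate in the original equation:
  s = 8: √(4) = 2, while s - 6 = 2 — valid.
  s = 7: √(1) = 1, while s - 6 = 1 — valid.

s = 7 or s = 8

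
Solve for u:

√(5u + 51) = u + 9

u = -3

Square both sides: 5u + 51 = (u + 9)².
Expand and rearrange: u² + 13u + 30 = 0.
Solving gives u = -3 or u = -10.
Check each candidate in the original equation:
  u = -3: √(36) = 6, while u + 9 = 6 — valid.
  u = -10: √(1) = 1, while u + 9 = -1 — extraneous.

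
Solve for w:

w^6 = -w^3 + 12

Let u = w^3. The equation becomes u^2 + u - 12 = 0.
Factor: (u - 3)(u + 4) = 0, so u = 3 or u = -4.
w^3 = 3 gives w = (3)^(1/3) ~= 1.4422.
w^3 = -4 gives w = -(4)^(1/3) ~= -1.5874.

w = -1.5874 or w = 1.4422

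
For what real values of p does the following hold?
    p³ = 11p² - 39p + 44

p = 2.382 or p = 4 or p = 4.618

Rearrange: p³ - 11p² + 39p - 44 = 0.
Possible rational roots are divisors of -44. Testing p = 4 gives 0, so (p - 4) is a factor.
Divide: p³ - 11p² + 39p - 44 = (p - 4)(p² - 7p + 11).
Apply the quadratic formula to p² - 7p + 11 = 0: p = (7 ± √5)/2, i.e. p ≈ 4.618 or p ≈ 2.382.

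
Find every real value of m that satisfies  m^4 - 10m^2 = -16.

Let u = m^2. The equation becomes u^2 - 10u + 16 = 0.
Factor: (u - 2)(u - 8) = 0, so u = 2 or u = 8.
m^2 = 2 gives m = +/-sqrt(2) ~= +/-1.4142.
m^2 = 8 gives m = +/-2*sqrt(2) ~= +/-2.8284.

m = -2.8284 or m = -1.4142 or m = 1.4142 or m = 2.8284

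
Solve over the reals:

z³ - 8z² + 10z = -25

z = -1.1926 or z = 4.1926 or z = 5

Rearrange: z³ - 8z² + 10z + 25 = 0.
Possible rational roots are divisors of 25. Testing z = 5 gives 0, so (z - 5) is a factor.
Divide: z³ - 8z² + 10z + 25 = (z - 5)(z² - 3z - 5).
Apply the quadratic formula to z² - 3z - 5 = 0: z = (3 ± √29)/2, i.e. z ≈ 4.1926 or z ≈ -1.1926.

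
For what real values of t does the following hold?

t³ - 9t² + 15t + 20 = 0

Possible rational roots are divisors of 20. Testing t = 4 gives 0, so (t - 4) is a factor.
Divide: t³ - 9t² + 15t + 20 = (t - 4)(t² - 5t - 5).
Apply the quadratic formula to t² - 5t - 5 = 0: t = (5 ± √45)/2, i.e. t ≈ 5.8541 or t ≈ -0.8541.

t = -0.8541 or t = 4 or t = 5.8541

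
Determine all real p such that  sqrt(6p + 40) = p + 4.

p = 4

Square both sides: 6p + 40 = (p + 4)^2.
Expand and rearrange: p^2 + 2p - 24 = 0.
Solving gives p = 4 or p = -6.
Check each candidate in the original equation:
  p = 4: sqrt(64) = 8, while p + 4 = 8 — valid.
  p = -6: sqrt(4) = 2, while p + 4 = -2 — extraneous.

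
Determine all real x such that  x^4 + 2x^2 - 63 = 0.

x = -2.6458 or x = 2.6458

Let u = x^2. The equation becomes u^2 + 2u - 63 = 0.
Factor: (u + 9)(u - 7) = 0, so u = -9 or u = 7.
x^2 = -9 < 0 has no real solution.
x^2 = 7 gives x = +/-sqrt(7) ~= +/-2.6458.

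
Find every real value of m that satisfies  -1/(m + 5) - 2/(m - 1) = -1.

m = -4.2749 or m = 3.2749

Multiply both sides by (m + 5)(m - 1):
-(m - 1) - 2(m + 5) = -(m + 5)(m - 1).
Expand and collect terms: -m^2 - m + 14 = 0.
By the quadratic formula, m = (1 +/- sqrt(57)) / -2, so m ~= -4.2749 or m ~= 3.2749.
Neither value makes a denominator zero (m != -5, m != 1), so both are valid.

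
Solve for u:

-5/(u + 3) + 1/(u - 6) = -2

u = -0.2839 or u = 5.2839

Multiply both sides by (u + 3)(u - 6):
-5(u - 6) + (u + 3) = -2(u + 3)(u - 6).
Expand and collect terms: -2u^2 + 10u + 3 = 0.
By the quadratic formula, u = (-10 +/- sqrt(124)) / -4, so u ~= -0.2839 or u ~= 5.2839.
Neither value makes a denominator zero (u != -3, u != 6), so both are valid.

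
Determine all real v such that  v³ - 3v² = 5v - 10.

v = -2 or v = 1.382 or v = 3.618

Rearrange: v³ - 3v² - 5v + 10 = 0.
Possible rational roots are divisors of 10. Testing v = -2 gives 0, so (v + 2) is a factor.
Divide: v³ - 3v² - 5v + 10 = (v + 2)(v² - 5v + 5).
Apply the quadratic formula to v² - 5v + 5 = 0: v = (5 ± √5)/2, i.e. v ≈ 3.618 or v ≈ 1.382.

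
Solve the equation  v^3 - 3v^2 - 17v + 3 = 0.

Possible rational roots are divisors of 3. Testing v = -3 gives 0, so (v + 3) is a factor.
Divide: v^3 - 3v^2 - 17v + 3 = (v + 3)(v^2 - 6v + 1).
Apply the quadratic formula to v^2 - 6v + 1 = 0: v = (6 +/- sqrt(32))/2, i.e. v ~= 5.8284 or v ~= 0.1716.

v = -3 or v = 0.1716 or v = 5.8284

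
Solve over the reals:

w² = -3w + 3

Rearrange to standard form: w² + 3w - 3 = 0.
Discriminant: (3)² − 4·1·(-3) = 21.
Quadratic formula: w = (-3 ± √21) / 2.
So w = -3/2 + √(21)/2 ≈ 0.7913 or w = -√(21)/2 - 3/2 ≈ -3.7913.

w = -3.7913 or w = 0.7913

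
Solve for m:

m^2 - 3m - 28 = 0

m = -4 or m = 7

Factor: (m + 4)(m - 7) = 0.
So m = -4 or m = 7.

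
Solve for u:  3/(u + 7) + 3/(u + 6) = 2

u = -6.5811 or u = -3.4189

Multiply both sides by (u + 7)(u + 6):
3(u + 6) + 3(u + 7) = 2(u + 7)(u + 6).
Expand and collect terms: 2u² + 20u + 45 = 0.
By the quadratic formula, u = (-20 ± √40) / 4, so u ≈ -3.4189 or u ≈ -6.5811.
Neither value makes a denominator zero (u ≠ -7, u ≠ -6), so both are valid.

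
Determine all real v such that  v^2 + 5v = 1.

v = -5.1926 or v = 0.1926

Rearrange to standard form: v^2 + 5v - 1 = 0.
Discriminant: (5)^2 - 4*1*(-1) = 29.
Quadratic formula: v = (-5 +/- sqrt(29)) / 2.
So v = -5/2 + sqrt(29)/2 ~= 0.1926 or v = -sqrt(29)/2 - 5/2 ~= -5.1926.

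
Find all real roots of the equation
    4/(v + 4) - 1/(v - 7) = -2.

v = -5.9255 or v = 7.4255

Multiply both sides by (v + 4)(v - 7):
4(v - 7) - (v + 4) = -2(v + 4)(v - 7).
Expand and collect terms: -2v² + 3v + 88 = 0.
By the quadratic formula, v = (-3 ± √713) / -4, so v ≈ -5.9255 or v ≈ 7.4255.
Neither value makes a denominator zero (v ≠ -4, v ≠ 7), so both are valid.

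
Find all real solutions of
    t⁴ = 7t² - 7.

t = -2.4065 or t = -1.0994 or t = 1.0994 or t = 2.4065

Let u = t². The equation becomes u² - 7u + 7 = 0.
By the quadratic formula, u = √(21)/2 + 7/2 or u = 7/2 - √(21)/2.
t² = √(21)/2 + 7/2 gives t = ±√(√(21)/2 + 7/2) ≈ ±2.4065.
t² = 7/2 - √(21)/2 gives t = ±√(7/2 - √(21)/2) ≈ ±1.0994.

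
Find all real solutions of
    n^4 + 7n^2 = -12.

No real solutions.

Let u = n^2. The equation becomes u^2 + 7u + 12 = 0.
Factor: (u + 3)(u + 4) = 0, so u = -3 or u = -4.
n^2 = -3 < 0 has no real solution.
n^2 = -4 < 0 has no real solution.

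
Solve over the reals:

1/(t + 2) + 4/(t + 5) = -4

t = -6.0655 or t = -2.1845

Multiply both sides by (t + 2)(t + 5):
(t + 5) + 4(t + 2) = -4(t + 2)(t + 5).
Expand and collect terms: -4t^2 - 33t - 53 = 0.
By the quadratic formula, t = (33 +/- sqrt(241)) / -8, so t ~= -6.0655 or t ~= -2.1845.
Neither value makes a denominator zero (t != -2, t != -5), so both are valid.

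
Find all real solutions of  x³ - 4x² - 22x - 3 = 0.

x = -3 or x = -0.1401 or x = 7.1401

Possible rational roots are divisors of -3. Testing x = -3 gives 0, so (x + 3) is a factor.
Divide: x³ - 4x² - 22x - 3 = (x + 3)(x² - 7x - 1).
Apply the quadratic formula to x² - 7x - 1 = 0: x = (7 ± √53)/2, i.e. x ≈ 7.1401 or x ≈ -0.1401.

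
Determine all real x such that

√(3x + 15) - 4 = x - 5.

Isolate the radical: √(3x + 15) = x - 1.
Square both sides: 3x + 15 = (x - 1)².
Expand and rearrange: x² - 5x - 14 = 0.
Solving gives x = 7 or x = -2.
Check each candidate in the original equation:
  x = 7: √(36) = 6, while x - 1 = 6 — valid.
  x = -2: √(9) = 3, while x - 1 = -3 — extraneous.

x = 7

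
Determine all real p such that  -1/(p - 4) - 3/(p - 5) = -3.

Multiply both sides by (p - 4)(p - 5):
-(p - 5) - 3(p - 4) = -3(p - 4)(p - 5).
Expand and collect terms: -3p² + 31p - 77 = 0.
By the quadratic formula, p = (-31 ± √37) / -6, so p ≈ 4.1529 or p ≈ 6.1805.
Neither value makes a denominator zero (p ≠ 4, p ≠ 5), so both are valid.

p = 4.1529 or p = 6.1805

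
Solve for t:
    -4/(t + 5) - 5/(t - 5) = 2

t = -7.5 or t = 3

Multiply both sides by (t + 5)(t - 5):
-4(t - 5) - 5(t + 5) = 2(t + 5)(t - 5).
Expand and collect terms: 2t² + 9t - 45 = 0.
Factor or apply the quadratic formula: t = 3 or t = -7.5.
Neither value makes a denominator zero (t ≠ -5, t ≠ 5), so both are valid.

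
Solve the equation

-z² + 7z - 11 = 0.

z = 2.382 or z = 4.618

Discriminant: (7)² − 4·(-1)·(-11) = 5.
Quadratic formula: z = (-7 ± √5) / (-2).
So z = 7/2 - √(5)/2 ≈ 2.382 or z = √(5)/2 + 7/2 ≈ 4.618.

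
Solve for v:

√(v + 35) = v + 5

Square both sides: v + 35 = (v + 5)².
Expand and rearrange: v² + 9v - 10 = 0.
Solving gives v = 1 or v = -10.
Check each candidate in the original equation:
  v = 1: √(36) = 6, while v + 5 = 6 — valid.
  v = -10: √(25) = 5, while v + 5 = -5 — extraneous.

v = 1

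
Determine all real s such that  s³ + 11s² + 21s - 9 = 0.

s = -8.3589 or s = -3 or s = 0.3589

Possible rational roots are divisors of -9. Testing s = -3 gives 0, so (s + 3) is a factor.
Divide: s³ + 11s² + 21s - 9 = (s + 3)(s² + 8s - 3).
Apply the quadratic formula to s² + 8s - 3 = 0: s = (-8 ± √76)/2, i.e. s ≈ 0.3589 or s ≈ -8.3589.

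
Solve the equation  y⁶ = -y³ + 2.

y = -1.2599 or y = 1

Let u = y³. The equation becomes u² + u - 2 = 0.
Factor: (u - 1)(u + 2) = 0, so u = 1 or u = -2.
y³ = 1 gives y = 1.
y³ = -2 gives y = -∛(2) ≈ -1.2599.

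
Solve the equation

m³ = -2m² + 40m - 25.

m = -7.6533 or m = 0.6533 or m = 5

Rearrange: m³ + 2m² - 40m + 25 = 0.
Possible rational roots are divisors of 25. Testing m = 5 gives 0, so (m - 5) is a factor.
Divide: m³ + 2m² - 40m + 25 = (m - 5)(m² + 7m - 5).
Apply the quadratic formula to m² + 7m - 5 = 0: m = (-7 ± √69)/2, i.e. m ≈ 0.6533 or m ≈ -7.6533.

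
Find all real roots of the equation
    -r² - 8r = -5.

Rearrange to standard form: -r² - 8r + 5 = 0.
Discriminant: (-8)² − 4·(-1)·5 = 84.
Quadratic formula: r = (8 ± √84) / (-2).
So r = -√(21) - 4 ≈ -8.5826 or r = -4 + √(21) ≈ 0.5826.

r = -8.5826 or r = 0.5826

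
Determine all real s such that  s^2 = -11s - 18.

s = -9 or s = -2

Bring every term to one side: s^2 + 11s + 18 = 0.
Factor: (s + 9)(s + 2) = 0.
So s = -9 or s = -2.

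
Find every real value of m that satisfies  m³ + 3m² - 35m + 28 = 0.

Possible rational roots are divisors of 28. Testing m = 4 gives 0, so (m - 4) is a factor.
Divide: m³ + 3m² - 35m + 28 = (m - 4)(m² + 7m - 7).
Apply the quadratic formula to m² + 7m - 7 = 0: m = (-7 ± √77)/2, i.e. m ≈ 0.8875 or m ≈ -7.8875.

m = -7.8875 or m = 0.8875 or m = 4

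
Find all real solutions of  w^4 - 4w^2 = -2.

w = -1.8478 or w = -0.7654 or w = 0.7654 or w = 1.8478

Let u = w^2. The equation becomes u^2 - 4u + 2 = 0.
By the quadratic formula, u = sqrt(2) + 2 or u = 2 - sqrt(2).
w^2 = sqrt(2) + 2 gives w = +/-sqrt(sqrt(2) + 2) ~= +/-1.8478.
w^2 = 2 - sqrt(2) gives w = +/-sqrt(2 - sqrt(2)) ~= +/-0.7654.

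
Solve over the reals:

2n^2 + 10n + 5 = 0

n = -4.4365 or n = -0.5635

Discriminant: (10)^2 - 4*2*5 = 60.
Quadratic formula: n = (-10 +/- sqrt(60)) / 4.
So n = -5/2 + sqrt(15)/2 ~= -0.5635 or n = -5/2 - sqrt(15)/2 ~= -4.4365.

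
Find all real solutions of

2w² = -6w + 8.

Bring every term to one side: 2w² + 6w - 8 = 0.
Factor: 2(w + 4)(w - 1) = 0.
So w = -4 or w = 1.

w = -4 or w = 1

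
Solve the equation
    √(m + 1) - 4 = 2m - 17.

Isolate the radical: √(m + 1) = 2m - 13.
Square both sides: m + 1 = (2m - 13)².
Expand and rearrange: 4m² - 53m + 168 = 0.
Solving gives m = 8 or m = 5.25.
Check each candidate in the original equation:
  m = 8: √(9) = 3, while 2m - 13 = 3 — valid.
  m = 5.25: √(6.25) = 2.5, while 2m - 13 = -2.5 — extraneous.

m = 8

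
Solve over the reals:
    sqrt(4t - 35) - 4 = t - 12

t = 9 or t = 11

Isolate the radical: sqrt(4t - 35) = t - 8.
Square both sides: 4t - 35 = (t - 8)^2.
Expand and rearrange: t^2 - 20t + 99 = 0.
Solving gives t = 11 or t = 9.
Check each candidate in the original equation:
  t = 11: sqrt(9) = 3, while t - 8 = 3 — valid.
  t = 9: sqrt(1) = 1, while t - 8 = 1 — valid.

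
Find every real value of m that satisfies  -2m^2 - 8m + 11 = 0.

Discriminant: (-8)^2 - 4*(-2)*11 = 152.
Quadratic formula: m = (8 +/- sqrt(152)) / (-4).
So m = -sqrt(38)/2 - 2 ~= -5.0822 or m = -2 + sqrt(38)/2 ~= 1.0822.

m = -5.0822 or m = 1.0822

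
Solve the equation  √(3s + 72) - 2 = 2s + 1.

Isolate the radical: √(3s + 72) = 2s + 3.
Square both sides: 3s + 72 = (2s + 3)².
Expand and rearrange: 4s² + 9s - 63 = 0.
Solving gives s = 3 or s = -5.25.
Check each candidate in the original equation:
  s = 3: √(81) = 9, while 2s + 3 = 9 — valid.
  s = -5.25: √(56.25) = 7.5, while 2s + 3 = -7.5 — extraneous.

s = 3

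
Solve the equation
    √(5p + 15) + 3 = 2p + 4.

Isolate the radical: √(5p + 15) = 2p + 1.
Square both sides: 5p + 15 = (2p + 1)².
Expand and rearrange: 4p² - p - 14 = 0.
Solving gives p = 2 or p = -1.75.
Check each candidate in the original equation:
  p = 2: √(25) = 5, while 2p + 1 = 5 — valid.
  p = -1.75: √(6.25) = 2.5, while 2p + 1 = -2.5 — extraneous.

p = 2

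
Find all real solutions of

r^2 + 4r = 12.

r = -6 or r = 2

Bring every term to one side: r^2 + 4r - 12 = 0.
Factor: (r + 6)(r - 2) = 0.
So r = -6 or r = 2.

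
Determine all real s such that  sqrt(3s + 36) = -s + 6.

Square both sides: 3s + 36 = (-s + 6)^2.
Expand and rearrange: s^2 - 15s = 0.
Solving gives s = 15 or s = 0.
Check each candidate in the original equation:
  s = 15: sqrt(81) = 9, while -s + 6 = -9 — extraneous.
  s = 0: sqrt(36) = 6, while -s + 6 = 6 — valid.

s = 0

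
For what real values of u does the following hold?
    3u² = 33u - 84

Bring every term to one side: 3u² - 33u + 84 = 0.
Factor: 3(u - 4)(u - 7) = 0.
So u = 4 or u = 7.

u = 4 or u = 7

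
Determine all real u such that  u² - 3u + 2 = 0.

Factor: (u - 1)(u - 2) = 0.
So u = 1 or u = 2.

u = 1 or u = 2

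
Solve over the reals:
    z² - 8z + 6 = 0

Discriminant: (-8)² − 4·1·6 = 40.
Quadratic formula: z = (8 ± √40) / 2.
So z = √(10) + 4 ≈ 7.1623 or z = 4 - √(10) ≈ 0.8377.

z = 0.8377 or z = 7.1623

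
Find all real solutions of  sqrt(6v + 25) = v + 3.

Square both sides: 6v + 25 = (v + 3)^2.
Expand and rearrange: v^2 - 16 = 0.
Solving gives v = 4 or v = -4.
Check each candidate in the original equation:
  v = 4: sqrt(49) = 7, while v + 3 = 7 — valid.
  v = -4: sqrt(1) = 1, while v + 3 = -1 — extraneous.

v = 4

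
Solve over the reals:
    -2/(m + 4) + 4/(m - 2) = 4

m = -4.4327 or m = 2.9327

Multiply both sides by (m + 4)(m - 2):
-2(m - 2) + 4(m + 4) = 4(m + 4)(m - 2).
Expand and collect terms: 4m^2 + 6m - 52 = 0.
By the quadratic formula, m = (-6 +/- sqrt(868)) / 8, so m ~= 2.9327 or m ~= -4.4327.
Neither value makes a denominator zero (m != -4, m != 2), so both are valid.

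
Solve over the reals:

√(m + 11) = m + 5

Square both sides: m + 11 = (m + 5)².
Expand and rearrange: m² + 9m + 14 = 0.
Solving gives m = -2 or m = -7.
Check each candidate in the original equation:
  m = -2: √(9) = 3, while m + 5 = 3 — valid.
  m = -7: √(4) = 2, while m + 5 = -2 — extraneous.

m = -2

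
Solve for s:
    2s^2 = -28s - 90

Bring every term to one side: 2s^2 + 28s + 90 = 0.
Factor: 2(s + 5)(s + 9) = 0.
So s = -5 or s = -9.

s = -9 or s = -5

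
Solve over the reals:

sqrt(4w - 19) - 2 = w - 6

w = 5 or w = 7

Isolate the radical: sqrt(4w - 19) = w - 4.
Square both sides: 4w - 19 = (w - 4)^2.
Expand and rearrange: w^2 - 12w + 35 = 0.
Solving gives w = 7 or w = 5.
Check each candidate in the original equation:
  w = 7: sqrt(9) = 3, while w - 4 = 3 — valid.
  w = 5: sqrt(1) = 1, while w - 4 = 1 — valid.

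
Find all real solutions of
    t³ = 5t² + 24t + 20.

t = -2 or t = -1.217 or t = 8.217

Rearrange: t³ - 5t² - 24t - 20 = 0.
Possible rational roots are divisors of -20. Testing t = -2 gives 0, so (t + 2) is a factor.
Divide: t³ - 5t² - 24t - 20 = (t + 2)(t² - 7t - 10).
Apply the quadratic formula to t² - 7t - 10 = 0: t = (7 ± √89)/2, i.e. t ≈ 8.217 or t ≈ -1.217.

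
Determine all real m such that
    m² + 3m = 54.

m = -9 or m = 6

Bring every term to one side: m² + 3m - 54 = 0.
Factor: (m + 9)(m - 6) = 0.
So m = -9 or m = 6.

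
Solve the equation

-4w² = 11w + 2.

w = -2.5542 or w = -0.1958

Rearrange to standard form: -4w² - 11w - 2 = 0.
Discriminant: (-11)² − 4·(-4)·(-2) = 89.
Quadratic formula: w = (11 ± √89) / (-8).
So w = -11/8 - √(89)/8 ≈ -2.5542 or w = -11/8 + √(89)/8 ≈ -0.1958.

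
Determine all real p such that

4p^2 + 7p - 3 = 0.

Discriminant: (7)^2 - 4*4*(-3) = 97.
Quadratic formula: p = (-7 +/- sqrt(97)) / 8.
So p = -7/8 + sqrt(97)/8 ~= 0.3561 or p = -sqrt(97)/8 - 7/8 ~= -2.1061.

p = -2.1061 or p = 0.3561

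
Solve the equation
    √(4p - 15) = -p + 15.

p = 10

Square both sides: 4p - 15 = (-p + 15)².
Expand and rearrange: p² - 34p + 240 = 0.
Solving gives p = 24 or p = 10.
Check each candidate in the original equation:
  p = 24: √(81) = 9, while -p + 15 = -9 — extraneous.
  p = 10: √(25) = 5, while -p + 15 = 5 — valid.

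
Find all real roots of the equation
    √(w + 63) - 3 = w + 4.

Isolate the radical: √(w + 63) = w + 7.
Square both sides: w + 63 = (w + 7)².
Expand and rearrange: w² + 13w - 14 = 0.
Solving gives w = 1 or w = -14.
Check each candidate in the original equation:
  w = 1: √(64) = 8, while w + 7 = 8 — valid.
  w = -14: √(49) = 7, while w + 7 = -7 — extraneous.

w = 1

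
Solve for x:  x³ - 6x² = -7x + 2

Rearrange: x³ - 6x² + 7x - 2 = 0.
Possible rational roots are divisors of -2. Testing x = 1 gives 0, so (x - 1) is a factor.
Divide: x³ - 6x² + 7x - 2 = (x - 1)(x² - 5x + 2).
Apply the quadratic formula to x² - 5x + 2 = 0: x = (5 ± √17)/2, i.e. x ≈ 4.5616 or x ≈ 0.4384.

x = 0.4384 or x = 1 or x = 4.5616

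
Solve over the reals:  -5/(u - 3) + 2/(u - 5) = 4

Multiply both sides by (u - 3)(u - 5):
-5(u - 5) + 2(u - 3) = 4(u - 3)(u - 5).
Expand and collect terms: 4u^2 - 29u + 41 = 0.
By the quadratic formula, u = (29 +/- sqrt(185)) / 8, so u ~= 5.3252 or u ~= 1.9248.
Neither value makes a denominator zero (u != 3, u != 5), so both are valid.

u = 1.9248 or u = 5.3252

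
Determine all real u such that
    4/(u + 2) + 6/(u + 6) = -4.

u = -7.8117 or u = -2.6883

Multiply both sides by (u + 2)(u + 6):
4(u + 6) + 6(u + 2) = -4(u + 2)(u + 6).
Expand and collect terms: -4u² - 42u - 84 = 0.
By the quadratic formula, u = (42 ± √420) / -8, so u ≈ -7.8117 or u ≈ -2.6883.
Neither value makes a denominator zero (u ≠ -2, u ≠ -6), so both are valid.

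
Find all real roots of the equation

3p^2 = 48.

Bring every term to one side: 3p^2 - 48 = 0.
Factor: 3(p - 4)(p + 4) = 0.
So p = 4 or p = -4.

p = -4 or p = 4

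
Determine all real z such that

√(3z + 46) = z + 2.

z = 6

Square both sides: 3z + 46 = (z + 2)².
Expand and rearrange: z² + z - 42 = 0.
Solving gives z = 6 or z = -7.
Check each candidate in the original equation:
  z = 6: √(64) = 8, while z + 2 = 8 — valid.
  z = -7: √(25) = 5, while z + 2 = -5 — extraneous.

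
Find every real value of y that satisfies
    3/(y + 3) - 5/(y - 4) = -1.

Multiply both sides by (y + 3)(y - 4):
3(y - 4) - 5(y + 3) = -(y + 3)(y - 4).
Expand and collect terms: -y^2 + 3y + 39 = 0.
By the quadratic formula, y = (-3 +/- sqrt(165)) / -2, so y ~= -4.9226 or y ~= 7.9226.
Neither value makes a denominator zero (y != -3, y != 4), so both are valid.

y = -4.9226 or y = 7.9226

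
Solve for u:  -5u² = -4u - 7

Rearrange to standard form: -5u² + 4u + 7 = 0.
Discriminant: (4)² − 4·(-5)·7 = 156.
Quadratic formula: u = (-4 ± √156) / (-10).
So u = 2/5 - √(39)/5 ≈ -0.849 or u = 2/5 + √(39)/5 ≈ 1.649.

u = -0.849 or u = 1.649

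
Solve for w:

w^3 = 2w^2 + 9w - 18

Rearrange: w^3 - 2w^2 - 9w + 18 = 0.
Possible rational roots are divisors of 18. Testing w = -3 gives 0, so (w + 3) is a factor.
Divide: w^3 - 2w^2 - 9w + 18 = (w + 3)(w^2 - 5w + 6).
Factor the quadratic: w = 3 or w = 2.

w = -3 or w = 2 or w = 3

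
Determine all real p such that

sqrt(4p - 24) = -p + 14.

p = 10

Square both sides: 4p - 24 = (-p + 14)^2.
Expand and rearrange: p^2 - 32p + 220 = 0.
Solving gives p = 22 or p = 10.
Check each candidate in the original equation:
  p = 22: sqrt(64) = 8, while -p + 14 = -8 — extraneous.
  p = 10: sqrt(16) = 4, while -p + 14 = 4 — valid.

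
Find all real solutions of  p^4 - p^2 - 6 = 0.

p = -1.7321 or p = 1.7321

Let u = p^2. The equation becomes u^2 - u - 6 = 0.
Factor: (u - 3)(u + 2) = 0, so u = 3 or u = -2.
p^2 = 3 gives p = +/-sqrt(3) ~= +/-1.7321.
p^2 = -2 < 0 has no real solution.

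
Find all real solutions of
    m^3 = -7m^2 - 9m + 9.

Rearrange: m^3 + 7m^2 + 9m - 9 = 0.
Possible rational roots are divisors of -9. Testing m = -3 gives 0, so (m + 3) is a factor.
Divide: m^3 + 7m^2 + 9m - 9 = (m + 3)(m^2 + 4m - 3).
Apply the quadratic formula to m^2 + 4m - 3 = 0: m = (-4 +/- sqrt(28))/2, i.e. m ~= 0.6458 or m ~= -4.6458.

m = -4.6458 or m = -3 or m = 0.6458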